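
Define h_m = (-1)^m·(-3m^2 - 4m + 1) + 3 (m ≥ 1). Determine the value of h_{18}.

-1040

(-1)^18 = 1; -3m^2 - 4m + 1 at m=18 is -1043; so h_{18} = -1040.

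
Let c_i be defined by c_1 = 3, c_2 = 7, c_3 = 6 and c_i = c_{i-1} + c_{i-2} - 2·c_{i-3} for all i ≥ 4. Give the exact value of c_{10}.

Step forward from the initial values:
c_4 = 7;  c_5 = -1;  c_6 = -6;  c_7 = -21;  c_8 = -25;  c_9 = -34;  c_{10} = -17.

-17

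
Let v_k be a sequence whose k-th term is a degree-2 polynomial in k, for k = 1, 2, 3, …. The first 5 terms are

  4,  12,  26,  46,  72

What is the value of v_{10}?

292

1st diffs: 8, 14, 20, 26.
2nd diffs: 6, 6, 6 (constant).
Newton forward-difference form: v_k = 4 + 8·C(k-1,1) + 6·C(k-1,2).
At k = 10: k-1 = 9, so v_{10} = 4 + 72 + 216 = 292.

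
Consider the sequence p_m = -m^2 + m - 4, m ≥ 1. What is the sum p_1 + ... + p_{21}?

Over m = 1..21: Σm = 231, Σm² = 3311.
Total = (-1)·3311 + (1)·231 + (-4)·21 = -3164.

-3164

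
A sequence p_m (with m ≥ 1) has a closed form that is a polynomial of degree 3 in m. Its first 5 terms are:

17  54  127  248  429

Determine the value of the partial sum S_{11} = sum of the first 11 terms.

1st diffs: 37, 73, 121, 181.
2nd diffs: 36, 48, 60.
3rd diffs: 12, 12 (constant).
Newton forward-difference form: p_m = 17 + 37·C(m-1,1) + 36·C(m-1,2) + 12·C(m-1,3).
Continuing: …, 682, 1019, 1452, 1993, …, p_{11} = 3447.
Summing m = 1..11 (11 terms) gives 12122.

12122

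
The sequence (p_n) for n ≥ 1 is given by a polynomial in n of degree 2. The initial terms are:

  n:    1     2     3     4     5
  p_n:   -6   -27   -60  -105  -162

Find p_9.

-510

1st diffs: -21, -33, -45, -57.
2nd diffs: -12, -12, -12 (constant).
Newton forward-difference form: p_n = -6 + (-21)·C(n-1,1) + (-12)·C(n-1,2).
At n = 9: n-1 = 8, so p_9 = -6 - 168 - 336 = -510.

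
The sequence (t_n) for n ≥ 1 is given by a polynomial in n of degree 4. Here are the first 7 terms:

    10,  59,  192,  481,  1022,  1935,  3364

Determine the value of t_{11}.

1st diffs: 49, 133, 289, 541, 913, 1429.
2nd diffs: 84, 156, 252, 372, 516.
3rd diffs: 72, 96, 120, 144.
4th diffs: 24, 24, 24 (constant).
So t_n = n^4 + 2n^3 + 5n^2 + 5n - 3.
Evaluating at n = 11 gives t_{11} = 17960.

17960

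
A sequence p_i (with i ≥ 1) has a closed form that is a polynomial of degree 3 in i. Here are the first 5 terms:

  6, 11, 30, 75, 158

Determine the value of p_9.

1110

1st diffs: 5, 19, 45, 83.
2nd diffs: 14, 26, 38.
3rd diffs: 12, 12 (constant).
Newton forward-difference form: p_i = 6 + 5·C(i-1,1) + 14·C(i-1,2) + 12·C(i-1,3).
At i = 9: i-1 = 8, so p_9 = 6 + 40 + 392 + 672 = 1110.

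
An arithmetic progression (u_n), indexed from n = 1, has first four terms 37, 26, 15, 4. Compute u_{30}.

-282

Common difference d = -11.
u_n = 37 + (n - 1)·(-11).
u_{30} = 37 + 29·(-11) = -282.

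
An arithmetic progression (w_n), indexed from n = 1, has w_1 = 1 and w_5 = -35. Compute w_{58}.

Common difference d = (-35 - 1) / (5 - 1) = -9.
w_n = 1 + (n - 1)·(-9).
w_{58} = 1 + 57·(-9) = -512.

-512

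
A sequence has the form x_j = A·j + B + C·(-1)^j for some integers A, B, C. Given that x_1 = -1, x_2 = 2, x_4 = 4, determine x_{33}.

31

The three given values yield: A + B - C = -1; 2A + B + C = 2; 4A + B + C = 4.
Subtracting the first from the second: A + 2C = 3.
Subtracting the second from the third: 2A = 2.
Solving: C = 1, A = 1, then B = -1.
Hence x_{33} = 1·33 + (-1) + 1·(-1) = 31.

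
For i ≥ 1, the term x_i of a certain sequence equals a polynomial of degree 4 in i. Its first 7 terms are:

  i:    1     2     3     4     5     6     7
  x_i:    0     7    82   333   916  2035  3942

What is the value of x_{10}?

1st diffs: 7, 75, 251, 583, 1119, 1907.
2nd diffs: 68, 176, 332, 536, 788.
3rd diffs: 108, 156, 204, 252.
4th diffs: 48, 48, 48 (constant).
So x_i = 2i^4 - 2i^3 - 4i^2 + 3i + 1.
Evaluating at i = 10 gives x_{10} = 17631.

17631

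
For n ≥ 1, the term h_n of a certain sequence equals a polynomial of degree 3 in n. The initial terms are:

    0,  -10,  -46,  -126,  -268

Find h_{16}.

1st diffs: -10, -36, -80, -142.
2nd diffs: -26, -44, -62.
3rd diffs: -18, -18 (constant).
Newton forward-difference form: h_n = (-10)·C(n-1,1) + (-26)·C(n-1,2) + (-18)·C(n-1,3).
At n = 16: n-1 = 15, so h_{16} = -150 - 2730 - 8190 = -11070.

-11070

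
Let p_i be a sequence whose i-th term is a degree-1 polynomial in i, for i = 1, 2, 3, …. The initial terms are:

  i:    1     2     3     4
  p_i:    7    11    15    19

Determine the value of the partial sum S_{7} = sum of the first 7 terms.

1st diffs: 4, 4, 4 (constant).
So p_i = 4i + 3.
Continuing: 23, 27, 31.
Summing i = 1..7 (7 terms) gives 133.

133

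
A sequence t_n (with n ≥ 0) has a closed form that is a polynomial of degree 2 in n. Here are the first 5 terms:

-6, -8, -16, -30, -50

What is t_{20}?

1st diffs: -2, -8, -14, -20.
2nd diffs: -6, -6, -6 (constant).
Newton forward-difference form: t_n = -6 + (-2)·C(n,1) + (-6)·C(n,2).
At n = 20: n = 20, so t_{20} = -6 - 40 - 1140 = -1186.

-1186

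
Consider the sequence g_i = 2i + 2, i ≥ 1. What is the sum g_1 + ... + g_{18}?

Over i = 1..18: Σi = 171.
Total = (2)·171 + (2)·18 = 378.

378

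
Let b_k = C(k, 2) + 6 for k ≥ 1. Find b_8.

C(8, 2) = 28, so b_8 = 34.

34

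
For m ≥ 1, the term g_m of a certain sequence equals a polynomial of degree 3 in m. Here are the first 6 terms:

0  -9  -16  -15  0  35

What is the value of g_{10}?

495

1st diffs: -9, -7, 1, 15, 35.
2nd diffs: 2, 8, 14, 20.
3rd diffs: 6, 6, 6 (constant).
Newton forward-difference form: g_m = (-9)·C(m-1,1) + 2·C(m-1,2) + 6·C(m-1,3).
At m = 10: m-1 = 9, so g_{10} = -81 + 72 + 504 = 495.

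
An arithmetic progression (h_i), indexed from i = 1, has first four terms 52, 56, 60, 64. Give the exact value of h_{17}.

Common difference d = 4.
h_i = 52 + (i - 1)·4.
h_{17} = 52 + 16·4 = 116.

116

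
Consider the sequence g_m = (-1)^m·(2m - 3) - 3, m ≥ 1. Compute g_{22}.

(-1)^22 = 1; 2m - 3 at m=22 is 41; so g_{22} = 38.

38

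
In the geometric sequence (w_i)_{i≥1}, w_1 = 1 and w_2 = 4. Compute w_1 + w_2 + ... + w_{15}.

Common ratio r = 4.
w_i = 1·4^(i-1).
S = 1·(4^15 - 1)/(4 - 1) = 1·(1073741824 - 1)/(3) = 357913941.

357913941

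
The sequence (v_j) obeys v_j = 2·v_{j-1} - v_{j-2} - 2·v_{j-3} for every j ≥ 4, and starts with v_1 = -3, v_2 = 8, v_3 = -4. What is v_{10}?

434

Iterate the recurrence:
v_4 = -10  v_5 = -32  v_6 = -46  v_7 = -40  v_8 = 30  v_9 = 192  v_{10} = 434.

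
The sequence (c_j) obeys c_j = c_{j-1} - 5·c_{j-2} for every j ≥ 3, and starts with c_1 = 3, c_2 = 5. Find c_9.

c_3 = -10; c_4 = -35; c_5 = 15; c_6 = 190; c_7 = 115; c_8 = -835; c_9 = -1410.

-1410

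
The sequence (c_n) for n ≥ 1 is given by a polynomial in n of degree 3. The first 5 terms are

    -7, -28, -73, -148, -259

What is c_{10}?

1st diffs: -21, -45, -75, -111.
2nd diffs: -24, -30, -36.
3rd diffs: -6, -6 (constant).
So c_n = -n^3 - 6n^2 + 4n - 4.
Evaluating at n = 10 gives c_{10} = -1564.

-1564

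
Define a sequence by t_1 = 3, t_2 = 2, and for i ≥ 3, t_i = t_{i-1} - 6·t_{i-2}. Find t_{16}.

t_3 = -16, t_4 = -28, t_5 = 68, …, t_{13} = -115372, t_{14} = 133772, t_{15} = 826004, t_{16} = 23372.

23372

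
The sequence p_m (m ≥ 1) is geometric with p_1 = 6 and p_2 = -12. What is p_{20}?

-3145728

Common ratio r = -2.
p_m = 6·(-2)^(m-1).
p_{20} = 6·(-2)^19 = -3145728.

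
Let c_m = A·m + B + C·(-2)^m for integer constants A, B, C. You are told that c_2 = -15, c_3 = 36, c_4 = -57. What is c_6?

Write the equations: 2A + B + 4C = -15; 3A + B - 8C = 36; 4A + B + 16C = -57.
Subtracting the first from the second: A - 12C = 51.
Subtracting the second from the third: A + 24C = -93.
Solving: C = -4, A = 3, then B = -5.
So c_m = 3·m + (-5) + (-4)·(-2)^m; at m=6 this is -243.

-243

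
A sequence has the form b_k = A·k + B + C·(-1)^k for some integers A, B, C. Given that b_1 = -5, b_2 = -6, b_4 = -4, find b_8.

Write the equations: A + B - C = -5; 2A + B + C = -6; 4A + B + C = -4.
Subtracting the first from the second: A + 2C = -1.
Subtracting the second from the third: 2A = 2.
Solving: C = -1, A = 1, then B = -7.
Hence b_8 = 1·8 + (-7) + (-1)·1 = 0.

0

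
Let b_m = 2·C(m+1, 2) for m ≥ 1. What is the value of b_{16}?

272

C(17, 2) = 136, so b_{16} = 272.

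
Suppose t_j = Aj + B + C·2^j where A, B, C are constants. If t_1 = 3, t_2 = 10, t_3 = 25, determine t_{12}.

16368

The three given values yield: A + B + 2C = 3; 2A + B + 4C = 10; 3A + B + 8C = 25.
Subtracting the first from the second: A + 2C = 7.
Subtracting the second from the third: A + 4C = 15.
Solving: C = 4, A = -1, then B = -4.
Hence t_{12} = -1·12 + (-4) + 4·4096 = 16368.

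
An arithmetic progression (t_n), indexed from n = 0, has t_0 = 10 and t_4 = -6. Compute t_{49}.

-186

Common difference d = (-6 - 10) / (4 - 0) = -4.
t_n = 10 + (n - 0)·(-4).
t_{49} = 10 + 49·(-4) = -186.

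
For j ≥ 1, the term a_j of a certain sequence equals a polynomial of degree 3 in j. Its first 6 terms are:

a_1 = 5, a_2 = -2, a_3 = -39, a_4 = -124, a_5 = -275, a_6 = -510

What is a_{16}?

-11440

1st diffs: -7, -37, -85, -151, -235.
2nd diffs: -30, -48, -66, -84.
3rd diffs: -18, -18, -18 (constant).
So a_j = -3j^3 + 3j^2 + 5j.
Evaluating at j = 16 gives a_{16} = -11440.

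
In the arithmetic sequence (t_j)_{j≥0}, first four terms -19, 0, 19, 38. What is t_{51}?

Common difference d = 19.
t_j = -19 + (j - 0)·19.
t_{51} = -19 + 51·19 = 950.

950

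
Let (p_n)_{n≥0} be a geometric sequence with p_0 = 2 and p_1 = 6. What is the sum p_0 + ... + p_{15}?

43046720

Common ratio r = 3.
p_n = 2·3^(n-0).
S = 2·(3^16 - 1)/(3 - 1) = 2·(43046721 - 1)/(2) = 43046720.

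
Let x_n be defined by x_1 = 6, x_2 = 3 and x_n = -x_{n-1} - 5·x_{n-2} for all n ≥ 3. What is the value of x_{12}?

Applying the relation repeatedly:
x_3 = -33, x_4 = 18, x_5 = 147, x_6 = -237, x_7 = -498, x_8 = 1683, x_9 = 807, x_{10} = -9222, x_{11} = 5187, x_{12} = 40923.

40923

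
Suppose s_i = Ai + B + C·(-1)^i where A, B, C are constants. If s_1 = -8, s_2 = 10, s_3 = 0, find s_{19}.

64

Plug in i = 1, 2, 3: A + B - C = -8; 2A + B + C = 10; 3A + B - C = 0.
Subtracting the first from the second: A + 2C = 18.
Subtracting the second from the third: A - 2C = -10.
Solving: C = 7, A = 4, then B = -5.
Hence s_{19} = 4·19 + (-5) + 7·(-1) = 64.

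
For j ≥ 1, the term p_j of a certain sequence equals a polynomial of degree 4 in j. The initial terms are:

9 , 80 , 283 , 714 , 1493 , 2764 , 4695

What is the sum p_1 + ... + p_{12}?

100362

1st diffs: 71, 203, 431, 779, 1271, 1931.
2nd diffs: 132, 228, 348, 492, 660.
3rd diffs: 96, 120, 144, 168.
4th diffs: 24, 24, 24 (constant).
Newton forward-difference form: p_j = 9 + 71·C(j-1,1) + 132·C(j-1,2) + 96·C(j-1,3) + 24·C(j-1,4).
Continuing: …, 7478, 11329, 16488, 23219, …, p_{12} = 31810.
Summing j = 1..12 (12 terms) gives 100362.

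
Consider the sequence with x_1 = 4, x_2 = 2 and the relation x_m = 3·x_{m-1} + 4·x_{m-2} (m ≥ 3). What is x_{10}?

Iterate the recurrence:
x_3 = 22, x_4 = 74, x_5 = 310, x_6 = 1226, x_7 = 4918, x_8 = 19658, x_9 = 78646, x_{10} = 314570.
(Characteristic roots are 4 and -1.)

314570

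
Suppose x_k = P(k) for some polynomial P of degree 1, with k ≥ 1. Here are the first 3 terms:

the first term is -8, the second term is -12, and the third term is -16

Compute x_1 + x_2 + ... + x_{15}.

1st diffs: -4, -4 (constant).
So x_k = -4k - 4.
Continuing: …, -20, -24, -28, -32, …, x_{15} = -64.
Summing k = 1..15 (15 terms) gives -540.

-540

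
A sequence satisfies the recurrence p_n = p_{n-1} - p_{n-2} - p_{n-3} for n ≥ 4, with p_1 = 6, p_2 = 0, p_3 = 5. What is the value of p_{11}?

-23

Iterate the recurrence:
p_4 = -1; p_5 = -6; p_6 = -10; p_7 = -3; p_8 = 13; p_9 = 26; p_{10} = 16; p_{11} = -23.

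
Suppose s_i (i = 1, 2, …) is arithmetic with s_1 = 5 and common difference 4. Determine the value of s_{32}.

s_i = 5 + (i - 1)·4.
s_{32} = 5 + 31·4 = 129.

129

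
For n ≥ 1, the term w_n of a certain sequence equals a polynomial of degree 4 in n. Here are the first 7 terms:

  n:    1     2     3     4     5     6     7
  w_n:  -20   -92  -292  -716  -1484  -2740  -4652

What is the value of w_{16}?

-90980

1st diffs: -72, -200, -424, -768, -1256, -1912.
2nd diffs: -128, -224, -344, -488, -656.
3rd diffs: -96, -120, -144, -168.
4th diffs: -24, -24, -24 (constant).
Newton forward-difference form: w_n = -20 + (-72)·C(n-1,1) + (-128)·C(n-1,2) + (-96)·C(n-1,3) + (-24)·C(n-1,4).
At n = 16: n-1 = 15, so w_{16} = -20 - 1080 - 13440 - 43680 - 32760 = -90980.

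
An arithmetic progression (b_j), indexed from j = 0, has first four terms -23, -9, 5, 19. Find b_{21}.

Common difference d = 14.
b_j = -23 + (j - 0)·14.
b_{21} = -23 + 21·14 = 271.

271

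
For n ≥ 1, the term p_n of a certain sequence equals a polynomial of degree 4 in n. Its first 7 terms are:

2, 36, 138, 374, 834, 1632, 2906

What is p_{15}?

54714

1st diffs: 34, 102, 236, 460, 798, 1274.
2nd diffs: 68, 134, 224, 338, 476.
3rd diffs: 66, 90, 114, 138.
4th diffs: 24, 24, 24 (constant).
Newton forward-difference form: p_n = 2 + 34·C(n-1,1) + 68·C(n-1,2) + 66·C(n-1,3) + 24·C(n-1,4).
At n = 15: n-1 = 14, so p_{15} = 2 + 476 + 6188 + 24024 + 24024 = 54714.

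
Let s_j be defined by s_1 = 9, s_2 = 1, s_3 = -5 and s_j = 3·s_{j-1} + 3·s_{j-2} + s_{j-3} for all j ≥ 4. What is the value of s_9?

Compute successive terms:
s_4 = -3, s_5 = -23, s_6 = -83, s_7 = -321, s_8 = -1235, s_9 = -4751.

-4751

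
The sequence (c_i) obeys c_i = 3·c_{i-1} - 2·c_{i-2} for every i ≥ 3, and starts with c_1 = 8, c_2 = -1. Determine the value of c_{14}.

Applying the relation repeatedly:
c_3 = -19;  c_4 = -55;  c_5 = -127;  …;  c_{11} = -9199;  c_{12} = -18415;  c_{13} = -36847;  c_{14} = -73711.
(Characteristic roots are 2 and 1.)

-73711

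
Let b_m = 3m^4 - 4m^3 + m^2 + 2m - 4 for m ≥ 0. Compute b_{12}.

55460

b_{12} = 3·12^4 - 4·12^3 + 1·12^2 + 2·12 - 4 = 55460.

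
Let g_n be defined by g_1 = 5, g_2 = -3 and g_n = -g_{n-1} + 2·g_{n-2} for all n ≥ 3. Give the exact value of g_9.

685

Iterate the recurrence:
g_3 = 13  g_4 = -19  g_5 = 45  g_6 = -83  g_7 = 173  g_8 = -339  g_9 = 685.
(Characteristic roots are 1 and -2.)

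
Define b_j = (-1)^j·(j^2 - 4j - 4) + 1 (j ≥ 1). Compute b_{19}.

(-1)^19 = -1; j^2 - 4j - 4 at j=19 is 281; so b_{19} = -280.

-280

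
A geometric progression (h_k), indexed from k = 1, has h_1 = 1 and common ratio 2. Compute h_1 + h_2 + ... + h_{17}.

131071

h_k = 1·2^(k-1).
S = 1·(2^17 - 1)/(2 - 1) = 1·(131072 - 1)/(1) = 131071.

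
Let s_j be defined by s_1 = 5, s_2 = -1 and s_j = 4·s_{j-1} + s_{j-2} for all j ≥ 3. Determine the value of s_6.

55

Iterate the recurrence:
s_3 = 1; s_4 = 3; s_5 = 13; s_6 = 55.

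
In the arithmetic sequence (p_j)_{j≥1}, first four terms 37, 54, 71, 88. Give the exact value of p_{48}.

836

Common difference d = 17.
p_j = 37 + (j - 1)·17.
p_{48} = 37 + 47·17 = 836.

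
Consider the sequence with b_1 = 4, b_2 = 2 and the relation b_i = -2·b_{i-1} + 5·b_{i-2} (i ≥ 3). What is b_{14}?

Applying the relation repeatedly:
b_3 = 16;  b_4 = -22;  b_5 = 124;  …;  b_{11} = 185056;  b_{12} = -637702;  b_{13} = 2200684;  b_{14} = -7589878.

-7589878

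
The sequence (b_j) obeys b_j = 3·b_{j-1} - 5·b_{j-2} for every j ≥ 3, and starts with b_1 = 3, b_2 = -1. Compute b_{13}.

-9357

Iterate the recurrence:
b_3 = -18; b_4 = -49; b_5 = -57; …; b_{10} = -3001; b_{11} = -13593; b_{12} = -25774; b_{13} = -9357.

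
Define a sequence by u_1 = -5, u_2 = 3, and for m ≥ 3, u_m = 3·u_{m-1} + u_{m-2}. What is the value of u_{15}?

Step forward from the initial values:
u_3 = 4; u_4 = 15; u_5 = 49; …; u_{12} = 210258; u_{13} = 694435; u_{14} = 2293563; u_{15} = 7575124.

7575124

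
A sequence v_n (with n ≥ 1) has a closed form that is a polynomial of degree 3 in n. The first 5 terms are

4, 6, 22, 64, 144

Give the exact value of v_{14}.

4554

1st diffs: 2, 16, 42, 80.
2nd diffs: 14, 26, 38.
3rd diffs: 12, 12 (constant).
Newton forward-difference form: v_n = 4 + 2·C(n-1,1) + 14·C(n-1,2) + 12·C(n-1,3).
At n = 14: n-1 = 13, so v_{14} = 4 + 26 + 1092 + 3432 = 4554.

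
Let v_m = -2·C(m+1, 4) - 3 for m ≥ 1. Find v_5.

-33

C(6, 4) = 15, so v_5 = -33.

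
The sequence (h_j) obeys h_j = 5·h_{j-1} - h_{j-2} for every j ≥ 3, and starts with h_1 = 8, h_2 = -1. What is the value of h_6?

-1471

Step forward from the initial values:
h_3 = -13; h_4 = -64; h_5 = -307; h_6 = -1471.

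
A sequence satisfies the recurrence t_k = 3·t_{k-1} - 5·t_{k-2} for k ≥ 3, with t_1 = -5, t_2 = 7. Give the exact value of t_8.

Applying the relation repeatedly:
t_3 = 46;  t_4 = 103;  t_5 = 79;  t_6 = -278;  t_7 = -1229;  t_8 = -2297.

-2297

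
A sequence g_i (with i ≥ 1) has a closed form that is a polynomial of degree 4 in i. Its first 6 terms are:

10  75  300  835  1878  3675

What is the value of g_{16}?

151555

1st diffs: 65, 225, 535, 1043, 1797.
2nd diffs: 160, 310, 508, 754.
3rd diffs: 150, 198, 246.
4th diffs: 48, 48 (constant).
So g_i = 2i^4 + 5i^3 + 3.
Evaluating at i = 16 gives g_{16} = 151555.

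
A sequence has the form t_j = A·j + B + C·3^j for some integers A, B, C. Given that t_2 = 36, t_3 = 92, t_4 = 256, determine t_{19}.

3486784444

Plug in j = 2, 3, 4: 2A + B + 9C = 36; 3A + B + 27C = 92; 4A + B + 81C = 256.
Subtracting the first from the second: A + 18C = 56.
Subtracting the second from the third: A + 54C = 164.
Solving: C = 3, A = 2, then B = 5.
Therefore t_{19} = 38 + 5 + 3·1162261467 = 3486784444.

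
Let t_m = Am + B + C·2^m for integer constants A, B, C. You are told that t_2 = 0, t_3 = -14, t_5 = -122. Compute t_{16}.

The three given values yield: 2A + B + 4C = 0; 3A + B + 8C = -14; 5A + B + 32C = -122.
Subtracting the first from the second: A + 4C = -14.
Subtracting the second from the third: 2A + 24C = -108.
Solving: C = -5, A = 6, then B = 8.
So t_m = 6·m + 8 + (-5)·2^m; at m=16 this is -327576.

-327576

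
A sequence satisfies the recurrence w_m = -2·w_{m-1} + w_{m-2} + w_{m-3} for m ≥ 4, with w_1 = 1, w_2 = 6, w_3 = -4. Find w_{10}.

1678

Applying the relation repeatedly:
w_4 = 15; w_5 = -28; w_6 = 67; w_7 = -147; w_8 = 333; w_9 = -746; w_{10} = 1678.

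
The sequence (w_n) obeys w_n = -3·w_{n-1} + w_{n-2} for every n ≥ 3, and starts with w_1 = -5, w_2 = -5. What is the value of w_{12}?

Applying the relation repeatedly:
w_3 = 10;  w_4 = -35;  w_5 = 115;  w_6 = -380;  w_7 = 1255;  w_8 = -4145;  w_9 = 13690;  w_{10} = -45215;  w_{11} = 149335;  w_{12} = -493220.

-493220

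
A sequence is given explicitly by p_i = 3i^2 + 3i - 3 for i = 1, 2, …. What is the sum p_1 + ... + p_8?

Over i = 1..8: Σi = 36, Σi² = 204.
Total = (3)·204 + (3)·36 + (-3)·8 = 696.

696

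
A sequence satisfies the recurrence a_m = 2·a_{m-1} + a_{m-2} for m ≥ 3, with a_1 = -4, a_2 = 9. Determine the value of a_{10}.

7233

Iterate the recurrence:
a_3 = 14  a_4 = 37  a_5 = 88  a_6 = 213  a_7 = 514  a_8 = 1241  a_9 = 2996  a_{10} = 7233.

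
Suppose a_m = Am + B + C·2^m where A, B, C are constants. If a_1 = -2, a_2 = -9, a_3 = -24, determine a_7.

-500

At m = 1, 2, 3: A + B + 2C = -2; 2A + B + 4C = -9; 3A + B + 8C = -24.
Subtracting the first from the second: A + 2C = -7.
Subtracting the second from the third: A + 4C = -15.
Solving: C = -4, A = 1, then B = 5.
Therefore a_7 = 7 + 5 + (-4)·128 = -500.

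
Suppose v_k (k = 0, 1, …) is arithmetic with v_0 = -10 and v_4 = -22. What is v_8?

Common difference d = (-22 - (-10)) / (4 - 0) = -3.
v_k = -10 + (k - 0)·(-3).
v_8 = -10 + 8·(-3) = -34.

-34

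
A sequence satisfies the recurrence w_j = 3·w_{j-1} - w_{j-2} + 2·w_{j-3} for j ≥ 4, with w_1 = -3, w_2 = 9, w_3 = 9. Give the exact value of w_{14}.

w_4 = 12; w_5 = 45; w_6 = 141; …; w_{11} = 28017; w_{12} = 81057; w_{13} = 234522; w_{14} = 678543.

678543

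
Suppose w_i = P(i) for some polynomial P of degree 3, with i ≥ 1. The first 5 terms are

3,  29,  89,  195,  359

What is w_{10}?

2469

1st diffs: 26, 60, 106, 164.
2nd diffs: 34, 46, 58.
3rd diffs: 12, 12 (constant).
Newton forward-difference form: w_i = 3 + 26·C(i-1,1) + 34·C(i-1,2) + 12·C(i-1,3).
At i = 10: i-1 = 9, so w_{10} = 3 + 234 + 1224 + 1008 = 2469.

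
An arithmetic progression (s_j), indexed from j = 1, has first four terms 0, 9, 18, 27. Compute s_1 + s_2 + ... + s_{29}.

3654

Common difference d = 9.
s_j = 0 + (j - 1)·9.
s_{29} = 252; S = 29·(0 + 252)/2 = 3654.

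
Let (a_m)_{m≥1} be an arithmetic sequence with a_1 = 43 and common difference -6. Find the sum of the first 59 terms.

a_m = 43 + (m - 1)·(-6).
a_{59} = -305; S = 59·(43 + (-305))/2 = -7729.

-7729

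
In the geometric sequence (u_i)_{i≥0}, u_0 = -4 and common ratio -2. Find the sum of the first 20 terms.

1398100

u_i = (-4)·(-2)^(i-0).
S = (-4)·((-2)^20 - 1)/(-2 - 1) = (-4)·(1048576 - 1)/(-3) = 1398100.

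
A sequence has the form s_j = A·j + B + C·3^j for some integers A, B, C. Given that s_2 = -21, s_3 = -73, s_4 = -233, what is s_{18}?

-1162261429

The three given values yield: 2A + B + 9C = -21; 3A + B + 27C = -73; 4A + B + 81C = -233.
Subtracting the first from the second: A + 18C = -52.
Subtracting the second from the third: A + 54C = -160.
Solving: C = -3, A = 2, then B = 2.
Hence s_{18} = 2·18 + 2 + (-3)·387420489 = -1162261429.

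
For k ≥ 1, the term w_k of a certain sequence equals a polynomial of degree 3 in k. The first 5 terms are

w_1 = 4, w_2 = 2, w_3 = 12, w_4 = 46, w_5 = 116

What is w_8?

1st diffs: -2, 10, 34, 70.
2nd diffs: 12, 24, 36.
3rd diffs: 12, 12 (constant).
So w_k = 2k^3 - 6k^2 + 2k + 6.
Evaluating at k = 8 gives w_8 = 662.

662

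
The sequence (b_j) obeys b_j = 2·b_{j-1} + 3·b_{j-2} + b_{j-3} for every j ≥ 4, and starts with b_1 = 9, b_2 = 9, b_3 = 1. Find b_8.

Applying the relation repeatedly:
b_4 = 38, b_5 = 88, b_6 = 291, b_7 = 884, b_8 = 2729.

2729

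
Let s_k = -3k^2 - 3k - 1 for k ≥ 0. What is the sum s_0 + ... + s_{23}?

-13824

Over k = 0..23: Σk = 276, Σk² = 4324.
Total = (-3)·4324 + (-3)·276 + (-1)·24 = -13824.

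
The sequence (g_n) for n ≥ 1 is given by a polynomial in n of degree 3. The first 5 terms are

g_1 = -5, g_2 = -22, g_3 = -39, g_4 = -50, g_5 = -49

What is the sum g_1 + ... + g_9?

1st diffs: -17, -17, -11, 1.
2nd diffs: 0, 6, 12.
3rd diffs: 6, 6 (constant).
Newton forward-difference form: g_n = -5 + (-17)·C(n-1,1) + 6·C(n-1,3).
Continuing: -30, 13, 86, 195.
Summing n = 1..9 (9 terms) gives 99.

99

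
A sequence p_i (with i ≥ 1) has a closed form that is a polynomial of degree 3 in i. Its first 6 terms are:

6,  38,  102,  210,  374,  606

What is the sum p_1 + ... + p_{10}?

7860

1st diffs: 32, 64, 108, 164, 232.
2nd diffs: 32, 44, 56, 68.
3rd diffs: 12, 12, 12 (constant).
Newton forward-difference form: p_i = 6 + 32·C(i-1,1) + 32·C(i-1,2) + 12·C(i-1,3).
Continuing: 918, 1322, 1830, 2454.
Summing i = 1..10 (10 terms) gives 7860.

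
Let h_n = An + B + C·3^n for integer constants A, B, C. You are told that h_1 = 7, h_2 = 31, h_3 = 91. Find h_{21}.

31381059727

Plug in n = 1, 2, 3: A + B + 3C = 7; 2A + B + 9C = 31; 3A + B + 27C = 91.
Subtracting the first from the second: A + 6C = 24.
Subtracting the second from the third: A + 18C = 60.
Solving: C = 3, A = 6, then B = -8.
Hence h_{21} = 6·21 + (-8) + 3·10460353203 = 31381059727.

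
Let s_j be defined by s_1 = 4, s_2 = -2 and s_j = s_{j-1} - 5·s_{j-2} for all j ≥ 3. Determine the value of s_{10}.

Applying the relation repeatedly:
s_3 = -22; s_4 = -12; s_5 = 98; s_6 = 158; s_7 = -332; s_8 = -1122; s_9 = 538; s_{10} = 6148.

6148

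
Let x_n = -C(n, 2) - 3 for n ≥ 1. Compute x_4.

-9

C(4, 2) = 6, so x_4 = -9.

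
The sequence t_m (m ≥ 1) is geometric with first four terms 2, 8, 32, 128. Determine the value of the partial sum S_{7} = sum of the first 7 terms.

Common ratio r = 4.
t_m = 2·4^(m-1).
S = 2·(4^7 - 1)/(4 - 1) = 2·(16384 - 1)/(3) = 10922.

10922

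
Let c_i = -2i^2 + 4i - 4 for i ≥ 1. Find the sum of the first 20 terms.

Over i = 1..20: Σi = 210, Σi² = 2870.
Total = (-2)·2870 + (4)·210 + (-4)·20 = -4980.

-4980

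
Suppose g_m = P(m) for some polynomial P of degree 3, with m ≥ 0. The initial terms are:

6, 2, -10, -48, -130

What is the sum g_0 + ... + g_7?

-1772

1st diffs: -4, -12, -38, -82.
2nd diffs: -8, -26, -44.
3rd diffs: -18, -18 (constant).
Newton forward-difference form: g_m = 6 + (-4)·C(m,1) + (-8)·C(m,2) + (-18)·C(m,3).
Continuing: -274, -498, -820.
Summing m = 0..7 (8 terms) gives -1772.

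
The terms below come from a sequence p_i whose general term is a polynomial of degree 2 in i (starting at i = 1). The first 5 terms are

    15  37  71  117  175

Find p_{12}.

917

1st diffs: 22, 34, 46, 58.
2nd diffs: 12, 12, 12 (constant).
Newton forward-difference form: p_i = 15 + 22·C(i-1,1) + 12·C(i-1,2).
At i = 12: i-1 = 11, so p_{12} = 15 + 242 + 660 = 917.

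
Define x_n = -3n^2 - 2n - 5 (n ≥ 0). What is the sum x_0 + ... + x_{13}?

-2709

Over n = 0..13: Σn = 91, Σn² = 819.
Total = (-3)·819 + (-2)·91 + (-5)·14 = -2709.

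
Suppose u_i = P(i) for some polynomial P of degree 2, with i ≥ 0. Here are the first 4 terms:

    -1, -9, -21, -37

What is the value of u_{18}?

1st diffs: -8, -12, -16.
2nd diffs: -4, -4 (constant).
So u_i = -2i^2 - 6i - 1.
Evaluating at i = 18 gives u_{18} = -757.

-757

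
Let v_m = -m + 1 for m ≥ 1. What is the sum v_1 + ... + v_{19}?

-171

Over m = 1..19: Σm = 190.
Total = (-1)·190 + (1)·19 = -171.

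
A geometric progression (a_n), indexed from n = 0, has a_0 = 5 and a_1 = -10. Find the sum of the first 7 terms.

215

Common ratio r = -2.
a_n = 5·(-2)^(n-0).
S = 5·((-2)^7 - 1)/(-2 - 1) = 5·(-128 - 1)/(-3) = 215.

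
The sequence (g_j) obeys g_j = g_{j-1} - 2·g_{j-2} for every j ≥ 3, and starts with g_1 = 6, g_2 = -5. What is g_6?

Step forward from the initial values:
g_3 = -17  g_4 = -7  g_5 = 27  g_6 = 41.

41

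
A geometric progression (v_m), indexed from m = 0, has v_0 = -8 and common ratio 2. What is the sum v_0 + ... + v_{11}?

-32760

v_m = (-8)·2^(m-0).
S = (-8)·(2^12 - 1)/(2 - 1) = (-8)·(4096 - 1)/(1) = -32760.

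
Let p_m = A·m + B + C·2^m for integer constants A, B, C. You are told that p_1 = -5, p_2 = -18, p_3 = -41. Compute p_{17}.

-655403

Plug in m = 1, 2, 3: A + B + 2C = -5; 2A + B + 4C = -18; 3A + B + 8C = -41.
Subtracting the first from the second: A + 2C = -13.
Subtracting the second from the third: A + 4C = -23.
Solving: C = -5, A = -3, then B = 8.
So p_m = -3·m + 8 + (-5)·2^m; at m=17 this is -655403.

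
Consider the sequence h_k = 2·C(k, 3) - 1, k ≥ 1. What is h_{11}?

C(11, 3) = 165, so h_{11} = 329.

329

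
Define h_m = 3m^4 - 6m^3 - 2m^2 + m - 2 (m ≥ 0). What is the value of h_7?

5052

h_7 = 3·7^4 - 6·7^3 - 2·7^2 + 1·7 - 2 = 5052.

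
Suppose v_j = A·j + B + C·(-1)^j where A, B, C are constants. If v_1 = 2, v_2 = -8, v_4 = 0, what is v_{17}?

66

Write the equations: A + B - C = 2; 2A + B + C = -8; 4A + B + C = 0.
Subtracting the first from the second: A + 2C = -10.
Subtracting the second from the third: 2A = 8.
Solving: C = -7, A = 4, then B = -9.
Hence v_{17} = 4·17 + (-9) + (-7)·(-1) = 66.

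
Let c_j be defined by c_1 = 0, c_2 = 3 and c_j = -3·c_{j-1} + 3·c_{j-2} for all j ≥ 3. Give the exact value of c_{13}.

Applying the relation repeatedly:
c_3 = -9  c_4 = 36  c_5 = -135  …  c_{10} = 105948  c_{11} = -401679  c_{12} = 1522881  c_{13} = -5773680.

-5773680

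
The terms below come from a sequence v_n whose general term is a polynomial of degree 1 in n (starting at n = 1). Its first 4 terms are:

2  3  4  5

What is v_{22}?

1st diffs: 1, 1, 1 (constant).
So v_n = n + 1.
Evaluating at n = 22 gives v_{22} = 23.

23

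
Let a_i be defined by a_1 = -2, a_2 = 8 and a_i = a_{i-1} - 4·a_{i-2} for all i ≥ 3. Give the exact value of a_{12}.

10352

Compute successive terms:
a_3 = 16;  a_4 = -16;  a_5 = -80;  a_6 = -16;  a_7 = 304;  a_8 = 368;  a_9 = -848;  a_{10} = -2320;  a_{11} = 1072;  a_{12} = 10352.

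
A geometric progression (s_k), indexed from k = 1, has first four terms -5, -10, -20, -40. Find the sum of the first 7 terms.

Common ratio r = 2.
s_k = (-5)·2^(k-1).
S = (-5)·(2^7 - 1)/(2 - 1) = (-5)·(128 - 1)/(1) = -635.

-635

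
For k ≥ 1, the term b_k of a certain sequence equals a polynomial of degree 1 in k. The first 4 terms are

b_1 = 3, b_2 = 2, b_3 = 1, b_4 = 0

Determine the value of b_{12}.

-8

1st diffs: -1, -1, -1 (constant).
So b_k = -k + 4.
Evaluating at k = 12 gives b_{12} = -8.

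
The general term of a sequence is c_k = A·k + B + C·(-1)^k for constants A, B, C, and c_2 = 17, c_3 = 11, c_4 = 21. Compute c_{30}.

73

Write the equations: 2A + B + C = 17; 3A + B - C = 11; 4A + B + C = 21.
Subtracting the first from the second: A - 2C = -6.
Subtracting the second from the third: A + 2C = 10.
Solving: C = 4, A = 2, then B = 9.
Hence c_{30} = 2·30 + 9 + 4·1 = 73.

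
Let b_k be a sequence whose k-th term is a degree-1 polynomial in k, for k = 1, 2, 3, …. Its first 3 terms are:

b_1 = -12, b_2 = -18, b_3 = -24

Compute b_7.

1st diffs: -6, -6 (constant).
So b_k = -6k - 6.
Evaluating at k = 7 gives b_7 = -48.

-48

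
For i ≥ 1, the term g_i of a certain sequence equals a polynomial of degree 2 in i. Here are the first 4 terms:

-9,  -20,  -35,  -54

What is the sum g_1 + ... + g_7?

1st diffs: -11, -15, -19.
2nd diffs: -4, -4 (constant).
Newton forward-difference form: g_i = -9 + (-11)·C(i-1,1) + (-4)·C(i-1,2).
Continuing: -77, -104, -135.
Summing i = 1..7 (7 terms) gives -434.

-434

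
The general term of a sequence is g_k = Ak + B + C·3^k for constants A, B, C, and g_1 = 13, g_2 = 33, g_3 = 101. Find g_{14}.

At k = 1, 2, 3: A + B + 3C = 13; 2A + B + 9C = 33; 3A + B + 27C = 101.
Subtracting the first from the second: A + 6C = 20.
Subtracting the second from the third: A + 18C = 68.
Solving: C = 4, A = -4, then B = 5.
So g_k = -4·k + 5 + 4·3^k; at k=14 this is 19131825.

19131825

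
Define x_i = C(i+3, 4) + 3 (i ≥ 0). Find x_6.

129

C(9, 4) = 126, so x_6 = 129.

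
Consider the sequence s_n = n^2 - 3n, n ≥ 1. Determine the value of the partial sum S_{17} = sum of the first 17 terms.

Over n = 1..17: Σn = 153, Σn² = 1785.
Total = (1)·1785 + (-3)·153 = 1326.

1326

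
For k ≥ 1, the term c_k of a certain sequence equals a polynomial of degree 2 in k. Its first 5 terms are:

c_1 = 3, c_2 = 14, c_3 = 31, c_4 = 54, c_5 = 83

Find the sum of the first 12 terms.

2082

1st diffs: 11, 17, 23, 29.
2nd diffs: 6, 6, 6 (constant).
So c_k = 3k^2 + 2k - 2.
Continuing: …, 118, 159, 206, 259, …, c_{12} = 454.
Summing k = 1..12 (12 terms) gives 2082.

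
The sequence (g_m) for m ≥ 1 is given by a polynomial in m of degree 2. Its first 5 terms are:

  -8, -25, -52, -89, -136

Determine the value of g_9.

1st diffs: -17, -27, -37, -47.
2nd diffs: -10, -10, -10 (constant).
Newton forward-difference form: g_m = -8 + (-17)·C(m-1,1) + (-10)·C(m-1,2).
At m = 9: m-1 = 8, so g_9 = -8 - 136 - 280 = -424.

-424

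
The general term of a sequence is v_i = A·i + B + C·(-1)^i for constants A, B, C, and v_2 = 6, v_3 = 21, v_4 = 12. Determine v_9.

Plug in i = 2, 3, 4: 2A + B + C = 6; 3A + B - C = 21; 4A + B + C = 12.
Subtracting the first from the second: A - 2C = 15.
Subtracting the second from the third: A + 2C = -9.
Solving: C = -6, A = 3, then B = 6.
Hence v_9 = 3·9 + 6 + (-6)·(-1) = 39.

39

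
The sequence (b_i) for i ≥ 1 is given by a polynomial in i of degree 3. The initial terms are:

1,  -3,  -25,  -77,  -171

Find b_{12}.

1st diffs: -4, -22, -52, -94.
2nd diffs: -18, -30, -42.
3rd diffs: -12, -12 (constant).
Newton forward-difference form: b_i = 1 + (-4)·C(i-1,1) + (-18)·C(i-1,2) + (-12)·C(i-1,3).
At i = 12: i-1 = 11, so b_{12} = 1 - 44 - 990 - 1980 = -3013.

-3013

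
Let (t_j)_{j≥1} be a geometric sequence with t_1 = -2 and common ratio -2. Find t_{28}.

268435456

t_j = (-2)·(-2)^(j-1).
t_{28} = (-2)·(-2)^27 = 268435456.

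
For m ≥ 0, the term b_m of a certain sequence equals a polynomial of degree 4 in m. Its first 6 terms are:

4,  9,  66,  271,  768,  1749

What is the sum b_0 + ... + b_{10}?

1st diffs: 5, 57, 205, 497, 981.
2nd diffs: 52, 148, 292, 484.
3rd diffs: 96, 144, 192.
4th diffs: 48, 48 (constant).
So b_m = 2m^4 + 4m^3 - m + 4.
Continuing: …, 3454, 6171, 10236, 16033, …, b_{10} = 23994.
Summing m = 0..10 (11 terms) gives 62755.

62755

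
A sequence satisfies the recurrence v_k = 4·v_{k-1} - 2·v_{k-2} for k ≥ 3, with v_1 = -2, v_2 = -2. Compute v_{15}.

-8566016

Iterate the recurrence:
v_3 = -4, v_4 = -12, v_5 = -40, …, v_{12} = -215232, v_{13} = -734848, v_{14} = -2508928, v_{15} = -8566016.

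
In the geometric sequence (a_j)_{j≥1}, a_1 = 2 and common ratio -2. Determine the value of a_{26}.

a_j = 2·(-2)^(j-1).
a_{26} = 2·(-2)^25 = -67108864.

-67108864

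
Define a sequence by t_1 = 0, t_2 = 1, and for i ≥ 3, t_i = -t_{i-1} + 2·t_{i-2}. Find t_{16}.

10923

Iterate the recurrence:
t_3 = -1  t_4 = 3  t_5 = -5  …  t_{13} = -1365  t_{14} = 2731  t_{15} = -5461  t_{16} = 10923.
(Characteristic roots are 1 and -2.)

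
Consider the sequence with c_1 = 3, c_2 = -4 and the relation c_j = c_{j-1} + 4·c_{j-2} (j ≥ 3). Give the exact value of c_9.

Applying the relation repeatedly:
c_3 = 8;  c_4 = -8;  c_5 = 24;  c_6 = -8;  c_7 = 88;  c_8 = 56;  c_9 = 408.

408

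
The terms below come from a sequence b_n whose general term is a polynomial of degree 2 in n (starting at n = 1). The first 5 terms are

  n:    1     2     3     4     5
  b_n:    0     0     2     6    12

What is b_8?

1st diffs: 0, 2, 4, 6.
2nd diffs: 2, 2, 2 (constant).
Newton forward-difference form: b_n = 2·C(n-1,2).
At n = 8: n-1 = 7, so b_8 = 42 = 42.

42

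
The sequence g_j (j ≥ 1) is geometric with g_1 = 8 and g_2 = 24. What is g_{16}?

Common ratio r = 3.
g_j = 8·3^(j-1).
g_{16} = 8·3^15 = 114791256.

114791256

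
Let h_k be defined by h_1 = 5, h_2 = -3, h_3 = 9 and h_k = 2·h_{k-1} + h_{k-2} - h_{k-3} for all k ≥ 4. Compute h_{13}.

Iterate the recurrence:
h_4 = 10;  h_5 = 32;  h_6 = 65;  h_7 = 152;  h_8 = 337;  h_9 = 761;  h_{10} = 1707;  h_{11} = 3838;  h_{12} = 8622;  h_{13} = 19375.

19375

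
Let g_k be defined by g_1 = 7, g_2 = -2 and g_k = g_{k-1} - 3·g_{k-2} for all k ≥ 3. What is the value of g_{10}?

883

g_3 = -23; g_4 = -17; g_5 = 52; g_6 = 103; g_7 = -53; g_8 = -362; g_9 = -203; g_{10} = 883.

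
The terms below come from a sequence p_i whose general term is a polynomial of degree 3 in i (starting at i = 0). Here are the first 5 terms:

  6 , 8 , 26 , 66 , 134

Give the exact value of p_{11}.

1898

1st diffs: 2, 18, 40, 68.
2nd diffs: 16, 22, 28.
3rd diffs: 6, 6 (constant).
Newton forward-difference form: p_i = 6 + 2·C(i,1) + 16·C(i,2) + 6·C(i,3).
At i = 11: i = 11, so p_{11} = 6 + 22 + 880 + 990 = 1898.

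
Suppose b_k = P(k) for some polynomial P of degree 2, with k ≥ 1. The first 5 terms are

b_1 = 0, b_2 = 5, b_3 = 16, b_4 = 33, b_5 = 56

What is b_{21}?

1st diffs: 5, 11, 17, 23.
2nd diffs: 6, 6, 6 (constant).
So b_k = 3k^2 - 4k + 1.
Evaluating at k = 21 gives b_{21} = 1240.

1240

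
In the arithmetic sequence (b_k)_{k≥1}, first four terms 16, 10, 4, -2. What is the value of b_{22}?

-110

Common difference d = -6.
b_k = 16 + (k - 1)·(-6).
b_{22} = 16 + 21·(-6) = -110.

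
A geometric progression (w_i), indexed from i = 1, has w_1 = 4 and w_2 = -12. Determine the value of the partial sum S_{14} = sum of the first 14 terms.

-4782968

Common ratio r = -3.
w_i = 4·(-3)^(i-1).
S = 4·((-3)^14 - 1)/(-3 - 1) = 4·(4782969 - 1)/(-4) = -4782968.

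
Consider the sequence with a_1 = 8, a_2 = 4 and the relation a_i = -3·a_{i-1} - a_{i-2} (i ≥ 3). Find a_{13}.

-327160

Step forward from the initial values:
a_3 = -20; a_4 = 56; a_5 = -148; …; a_{10} = 18232; a_{11} = -47732; a_{12} = 124964; a_{13} = -327160.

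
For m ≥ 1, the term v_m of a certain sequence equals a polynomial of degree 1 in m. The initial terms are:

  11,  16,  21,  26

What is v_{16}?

86

1st diffs: 5, 5, 5 (constant).
So v_m = 5m + 6.
Evaluating at m = 16 gives v_{16} = 86.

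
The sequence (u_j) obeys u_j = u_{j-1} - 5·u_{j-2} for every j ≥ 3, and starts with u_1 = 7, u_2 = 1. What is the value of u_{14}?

90161

Compute successive terms:
u_3 = -34;  u_4 = -39;  u_5 = 131;  …;  u_{11} = 11051;  u_{12} = -36354;  u_{13} = -91609;  u_{14} = 90161.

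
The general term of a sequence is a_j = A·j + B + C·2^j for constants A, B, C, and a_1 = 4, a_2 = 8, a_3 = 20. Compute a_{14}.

65480

Write the equations: A + B + 2C = 4; 2A + B + 4C = 8; 3A + B + 8C = 20.
Subtracting the first from the second: A + 2C = 4.
Subtracting the second from the third: A + 4C = 12.
Solving: C = 4, A = -4, then B = 0.
Hence a_{14} = -4·14 + 0 + 4·16384 = 65480.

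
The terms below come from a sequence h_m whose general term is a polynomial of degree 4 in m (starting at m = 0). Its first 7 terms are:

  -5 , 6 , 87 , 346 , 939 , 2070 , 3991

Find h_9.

17734

1st diffs: 11, 81, 259, 593, 1131, 1921.
2nd diffs: 70, 178, 334, 538, 790.
3rd diffs: 108, 156, 204, 252.
4th diffs: 48, 48, 48 (constant).
Newton forward-difference form: h_m = -5 + 11·C(m,1) + 70·C(m,2) + 108·C(m,3) + 48·C(m,4).
At m = 9: m = 9, so h_9 = -5 + 99 + 2520 + 9072 + 6048 = 17734.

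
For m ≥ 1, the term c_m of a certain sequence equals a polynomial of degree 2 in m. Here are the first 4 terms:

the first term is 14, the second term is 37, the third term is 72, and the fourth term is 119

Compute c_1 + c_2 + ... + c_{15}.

1st diffs: 23, 35, 47.
2nd diffs: 12, 12 (constant).
So c_m = 6m^2 + 5m + 3.
Continuing: …, 178, 249, 332, 427, …, c_{15} = 1428.
Summing m = 1..15 (15 terms) gives 8085.

8085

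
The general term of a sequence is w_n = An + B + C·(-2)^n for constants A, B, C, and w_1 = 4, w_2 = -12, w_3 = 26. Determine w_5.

102

The three given values yield: A + B - 2C = 4; 2A + B + 4C = -12; 3A + B - 8C = 26.
Subtracting the first from the second: A + 6C = -16.
Subtracting the second from the third: A - 12C = 38.
Solving: C = -3, A = 2, then B = -4.
So w_n = 2·n + (-4) + (-3)·(-2)^n; at n=5 this is 102.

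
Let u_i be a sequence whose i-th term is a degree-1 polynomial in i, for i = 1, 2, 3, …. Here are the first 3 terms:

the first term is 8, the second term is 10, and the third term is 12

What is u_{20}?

46

1st diffs: 2, 2 (constant).
So u_i = 2i + 6.
Evaluating at i = 20 gives u_{20} = 46.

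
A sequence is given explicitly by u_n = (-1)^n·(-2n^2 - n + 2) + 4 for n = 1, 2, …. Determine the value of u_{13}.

(-1)^13 = -1; -2n^2 - n + 2 at n=13 is -349; so u_{13} = 353.

353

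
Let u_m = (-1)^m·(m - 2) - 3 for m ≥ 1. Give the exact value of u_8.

(-1)^8 = 1; m - 2 at m=8 is 6; so u_8 = 3.

3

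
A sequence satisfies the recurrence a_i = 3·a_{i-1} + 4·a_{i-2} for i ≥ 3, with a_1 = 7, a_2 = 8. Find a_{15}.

805306372

Iterate the recurrence:
a_3 = 52; a_4 = 188; a_5 = 772; …; a_{12} = 12582908; a_{13} = 50331652; a_{14} = 201326588; a_{15} = 805306372.
(Characteristic roots are 4 and -1.)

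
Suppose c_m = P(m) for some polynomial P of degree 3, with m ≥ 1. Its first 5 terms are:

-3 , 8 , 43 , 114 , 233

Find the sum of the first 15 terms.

1st diffs: 11, 35, 71, 119.
2nd diffs: 24, 36, 48.
3rd diffs: 12, 12 (constant).
So c_m = 2m^3 - 3m - 2.
Continuing: …, 412, 663, 998, 1429, …, c_{15} = 6703.
Summing m = 1..15 (15 terms) gives 28410.

28410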